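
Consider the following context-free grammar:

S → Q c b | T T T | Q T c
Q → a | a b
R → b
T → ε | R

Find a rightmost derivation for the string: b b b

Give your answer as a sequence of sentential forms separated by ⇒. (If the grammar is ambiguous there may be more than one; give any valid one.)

S ⇒ T T T ⇒ T T R ⇒ T T b ⇒ T R b ⇒ T b b ⇒ R b b ⇒ b b b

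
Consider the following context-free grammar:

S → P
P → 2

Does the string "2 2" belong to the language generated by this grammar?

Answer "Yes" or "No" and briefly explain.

No - no valid derivation exists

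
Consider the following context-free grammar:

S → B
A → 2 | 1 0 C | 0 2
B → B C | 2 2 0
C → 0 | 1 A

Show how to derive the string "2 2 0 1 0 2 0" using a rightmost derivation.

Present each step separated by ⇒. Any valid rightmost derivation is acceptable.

S ⇒ B ⇒ B C ⇒ B 0 ⇒ B C 0 ⇒ B 1 A 0 ⇒ B 1 0 2 0 ⇒ 2 2 0 1 0 2 0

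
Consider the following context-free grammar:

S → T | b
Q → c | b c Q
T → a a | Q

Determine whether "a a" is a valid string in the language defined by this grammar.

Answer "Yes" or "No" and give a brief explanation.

Yes - a valid derivation exists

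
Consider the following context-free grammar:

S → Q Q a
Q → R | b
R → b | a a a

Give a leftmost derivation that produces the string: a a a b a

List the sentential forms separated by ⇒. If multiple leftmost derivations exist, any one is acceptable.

S ⇒ Q Q a ⇒ R Q a ⇒ a a a Q a ⇒ a a a b a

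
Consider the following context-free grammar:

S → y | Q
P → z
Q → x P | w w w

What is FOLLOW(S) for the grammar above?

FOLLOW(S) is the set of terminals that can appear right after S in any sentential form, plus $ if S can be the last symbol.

We compute FOLLOW(S) using the standard algorithm.
FOLLOW(S) starts with {$}.
FIRST(P) = {z}
FIRST(Q) = {w, x}
FIRST(S) = {w, x, y}
FOLLOW(P) = {$}
FOLLOW(Q) = {$}
FOLLOW(S) = {$}
Therefore, FOLLOW(S) = {$}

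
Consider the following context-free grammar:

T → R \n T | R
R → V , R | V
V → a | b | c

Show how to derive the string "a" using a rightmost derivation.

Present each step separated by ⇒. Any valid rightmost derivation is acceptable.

T ⇒ R ⇒ V ⇒ a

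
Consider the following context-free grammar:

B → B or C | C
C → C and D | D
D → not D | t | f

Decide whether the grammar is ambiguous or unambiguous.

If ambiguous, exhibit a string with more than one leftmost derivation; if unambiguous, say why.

Unambiguous - every string in the language has a unique leftmost derivation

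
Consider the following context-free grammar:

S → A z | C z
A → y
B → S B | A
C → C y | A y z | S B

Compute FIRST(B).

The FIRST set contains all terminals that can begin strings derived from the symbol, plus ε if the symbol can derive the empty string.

We compute FIRST(B) using the standard algorithm.
FIRST(A) = {y}
FIRST(B) = {y}
FIRST(C) = {y}
FIRST(S) = {y}
Therefore, FIRST(B) = {y}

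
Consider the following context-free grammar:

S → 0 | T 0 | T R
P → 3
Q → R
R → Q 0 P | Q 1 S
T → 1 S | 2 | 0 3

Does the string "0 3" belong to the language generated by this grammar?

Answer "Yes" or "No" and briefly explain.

No - no valid derivation exists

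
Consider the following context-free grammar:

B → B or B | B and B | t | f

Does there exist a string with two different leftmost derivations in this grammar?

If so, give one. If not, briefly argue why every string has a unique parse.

Yes - the string 'f and t or t and t or t' has two distinct leftmost derivations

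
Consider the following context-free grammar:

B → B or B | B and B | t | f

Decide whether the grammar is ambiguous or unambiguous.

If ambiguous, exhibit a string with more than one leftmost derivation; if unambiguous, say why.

Ambiguous - the string 'f or f and f and f and t' has two distinct leftmost derivations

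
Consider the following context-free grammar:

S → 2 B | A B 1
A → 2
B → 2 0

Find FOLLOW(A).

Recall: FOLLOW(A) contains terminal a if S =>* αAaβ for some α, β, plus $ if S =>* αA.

We compute FOLLOW(A) using the standard algorithm.
FOLLOW(S) starts with {$}.
FIRST(A) = {2}
FIRST(B) = {2}
FIRST(S) = {2}
FOLLOW(A) = {2}
FOLLOW(B) = {$, 1}
FOLLOW(S) = {$}
Therefore, FOLLOW(A) = {2}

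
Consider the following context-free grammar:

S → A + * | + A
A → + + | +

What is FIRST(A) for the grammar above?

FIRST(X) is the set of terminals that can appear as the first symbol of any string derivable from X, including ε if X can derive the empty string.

We compute FIRST(A) using the standard algorithm.
FIRST(A) = {+}
FIRST(S) = {+}
Therefore, FIRST(A) = {+}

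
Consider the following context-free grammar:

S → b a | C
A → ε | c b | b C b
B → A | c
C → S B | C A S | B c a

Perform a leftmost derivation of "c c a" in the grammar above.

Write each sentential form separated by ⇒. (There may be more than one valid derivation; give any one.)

S ⇒ C ⇒ B c a ⇒ c c a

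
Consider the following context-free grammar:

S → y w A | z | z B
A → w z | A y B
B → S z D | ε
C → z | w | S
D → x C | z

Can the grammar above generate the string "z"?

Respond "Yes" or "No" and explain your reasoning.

Yes - a valid derivation exists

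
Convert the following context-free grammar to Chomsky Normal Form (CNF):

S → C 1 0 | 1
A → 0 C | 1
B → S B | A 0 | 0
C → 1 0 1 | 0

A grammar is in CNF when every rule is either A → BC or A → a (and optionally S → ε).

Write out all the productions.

T1 → 1; T0 → 0; S → 1; A → 1; B → 0; C → 0; S → C X0; X0 → T1 T0; A → T0 C; B → S B; B → A T0; C → T1 X1; X1 → T0 T1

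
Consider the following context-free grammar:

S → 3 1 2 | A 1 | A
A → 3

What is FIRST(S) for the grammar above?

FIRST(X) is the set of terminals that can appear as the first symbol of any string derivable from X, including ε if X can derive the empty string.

We compute FIRST(S) using the standard algorithm.
FIRST(A) = {3}
FIRST(S) = {3}
Therefore, FIRST(S) = {3}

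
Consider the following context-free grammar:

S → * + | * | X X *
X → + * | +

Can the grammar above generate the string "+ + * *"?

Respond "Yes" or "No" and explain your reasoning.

Yes - a valid derivation exists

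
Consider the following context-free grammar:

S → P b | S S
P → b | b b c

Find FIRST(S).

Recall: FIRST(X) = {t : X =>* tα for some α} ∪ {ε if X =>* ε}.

We compute FIRST(S) using the standard algorithm.
FIRST(P) = {b}
FIRST(S) = {b}
Therefore, FIRST(S) = {b}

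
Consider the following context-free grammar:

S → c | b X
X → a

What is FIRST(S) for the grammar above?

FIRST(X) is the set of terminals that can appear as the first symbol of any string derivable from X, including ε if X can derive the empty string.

We compute FIRST(S) using the standard algorithm.
FIRST(S) = {b, c}
FIRST(X) = {a}
Therefore, FIRST(S) = {b, c}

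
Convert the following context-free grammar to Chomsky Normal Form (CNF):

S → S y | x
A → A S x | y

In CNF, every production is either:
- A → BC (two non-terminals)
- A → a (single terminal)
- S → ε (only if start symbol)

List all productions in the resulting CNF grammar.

TY → y; S → x; TX → x; A → y; S → S TY; A → A X0; X0 → S TX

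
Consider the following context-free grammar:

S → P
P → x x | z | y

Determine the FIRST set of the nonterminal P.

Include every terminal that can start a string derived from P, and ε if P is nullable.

We compute FIRST(P) using the standard algorithm.
FIRST(P) = {x, y, z}
FIRST(S) = {x, y, z}
Therefore, FIRST(P) = {x, y, z}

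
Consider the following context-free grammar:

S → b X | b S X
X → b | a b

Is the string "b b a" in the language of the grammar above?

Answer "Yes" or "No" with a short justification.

No - no valid derivation exists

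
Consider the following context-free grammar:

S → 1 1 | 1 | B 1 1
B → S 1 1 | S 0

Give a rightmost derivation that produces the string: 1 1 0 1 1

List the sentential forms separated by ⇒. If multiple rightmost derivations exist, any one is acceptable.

S ⇒ B 1 1 ⇒ S 0 1 1 ⇒ 1 1 0 1 1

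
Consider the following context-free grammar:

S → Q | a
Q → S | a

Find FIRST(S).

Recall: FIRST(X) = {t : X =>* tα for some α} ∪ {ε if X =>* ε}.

We compute FIRST(S) using the standard algorithm.
FIRST(Q) = {a}
FIRST(S) = {a}
Therefore, FIRST(S) = {a}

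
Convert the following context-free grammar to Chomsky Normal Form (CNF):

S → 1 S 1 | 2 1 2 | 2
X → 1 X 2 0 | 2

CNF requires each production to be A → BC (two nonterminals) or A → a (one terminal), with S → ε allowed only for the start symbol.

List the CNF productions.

T1 → 1; T2 → 2; S → 2; T0 → 0; X → 2; S → T1 X0; X0 → S T1; S → T2 X1; X1 → T1 T2; X → T1 X2; X2 → X X3; X3 → T2 T0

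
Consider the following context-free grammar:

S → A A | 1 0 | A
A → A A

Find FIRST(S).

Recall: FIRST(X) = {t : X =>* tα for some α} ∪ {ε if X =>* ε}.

We compute FIRST(S) using the standard algorithm.
FIRST(A) = {}
FIRST(S) = {1}
Therefore, FIRST(S) = {1}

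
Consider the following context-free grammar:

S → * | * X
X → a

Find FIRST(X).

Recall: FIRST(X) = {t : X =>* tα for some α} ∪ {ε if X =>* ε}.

We compute FIRST(X) using the standard algorithm.
FIRST(S) = {*}
FIRST(X) = {a}
Therefore, FIRST(X) = {a}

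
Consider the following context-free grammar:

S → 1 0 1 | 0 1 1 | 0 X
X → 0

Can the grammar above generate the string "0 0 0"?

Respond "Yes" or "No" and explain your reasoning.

No - no valid derivation exists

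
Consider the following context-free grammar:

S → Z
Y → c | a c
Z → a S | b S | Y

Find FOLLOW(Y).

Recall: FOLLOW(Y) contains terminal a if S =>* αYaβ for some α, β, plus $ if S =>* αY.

We compute FOLLOW(Y) using the standard algorithm.
FOLLOW(S) starts with {$}.
FIRST(S) = {a, b, c}
FIRST(Y) = {a, c}
FIRST(Z) = {a, b, c}
FOLLOW(S) = {$}
FOLLOW(Y) = {$}
FOLLOW(Z) = {$}
Therefore, FOLLOW(Y) = {$}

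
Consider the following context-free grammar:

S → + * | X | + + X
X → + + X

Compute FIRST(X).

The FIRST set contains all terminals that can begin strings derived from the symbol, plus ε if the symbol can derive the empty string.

We compute FIRST(X) using the standard algorithm.
FIRST(S) = {+}
FIRST(X) = {+}
Therefore, FIRST(X) = {+}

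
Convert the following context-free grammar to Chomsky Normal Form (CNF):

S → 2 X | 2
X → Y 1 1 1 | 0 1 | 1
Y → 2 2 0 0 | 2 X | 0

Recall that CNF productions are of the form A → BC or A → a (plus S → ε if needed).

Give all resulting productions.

T2 → 2; S → 2; T1 → 1; T0 → 0; X → 1; Y → 0; S → T2 X; X → Y X0; X0 → T1 X1; X1 → T1 T1; X → T0 T1; Y → T2 X2; X2 → T2 X3; X3 → T0 T0; Y → T2 X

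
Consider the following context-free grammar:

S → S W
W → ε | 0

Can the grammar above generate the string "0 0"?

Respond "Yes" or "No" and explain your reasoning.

No - no valid derivation exists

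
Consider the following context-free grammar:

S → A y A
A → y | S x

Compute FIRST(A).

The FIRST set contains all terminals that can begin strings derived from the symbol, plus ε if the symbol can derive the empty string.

We compute FIRST(A) using the standard algorithm.
FIRST(A) = {y}
FIRST(S) = {y}
Therefore, FIRST(A) = {y}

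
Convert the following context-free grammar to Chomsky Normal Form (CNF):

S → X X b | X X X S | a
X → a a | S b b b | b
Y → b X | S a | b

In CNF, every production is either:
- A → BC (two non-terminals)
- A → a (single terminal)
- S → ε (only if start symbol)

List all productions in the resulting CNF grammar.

TB → b; S → a; TA → a; X → b; Y → b; S → X X0; X0 → X TB; S → X X1; X1 → X X2; X2 → X S; X → TA TA; X → S X3; X3 → TB X4; X4 → TB TB; Y → TB X; Y → S TA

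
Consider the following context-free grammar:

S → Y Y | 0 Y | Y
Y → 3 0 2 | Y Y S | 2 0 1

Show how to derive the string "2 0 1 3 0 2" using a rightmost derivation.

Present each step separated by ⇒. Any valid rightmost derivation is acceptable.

S ⇒ Y Y ⇒ Y 3 0 2 ⇒ 2 0 1 3 0 2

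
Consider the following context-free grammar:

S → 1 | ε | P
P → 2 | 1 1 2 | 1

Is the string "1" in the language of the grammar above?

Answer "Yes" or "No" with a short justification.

Yes - a valid derivation exists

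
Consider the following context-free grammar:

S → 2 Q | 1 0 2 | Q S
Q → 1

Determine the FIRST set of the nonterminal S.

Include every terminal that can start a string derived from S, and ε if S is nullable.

We compute FIRST(S) using the standard algorithm.
FIRST(Q) = {1}
FIRST(S) = {1, 2}
Therefore, FIRST(S) = {1, 2}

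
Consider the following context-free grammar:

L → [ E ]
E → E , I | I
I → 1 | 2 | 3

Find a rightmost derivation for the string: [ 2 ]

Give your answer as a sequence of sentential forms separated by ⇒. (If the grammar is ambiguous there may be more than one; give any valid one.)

L ⇒ [ E ] ⇒ [ I ] ⇒ [ 2 ]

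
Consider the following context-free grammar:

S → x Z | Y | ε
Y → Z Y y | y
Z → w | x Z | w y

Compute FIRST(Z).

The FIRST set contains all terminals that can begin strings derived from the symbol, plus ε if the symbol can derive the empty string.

We compute FIRST(Z) using the standard algorithm.
FIRST(S) = {w, x, y, ε}
FIRST(Y) = {w, x, y}
FIRST(Z) = {w, x}
Therefore, FIRST(Z) = {w, x}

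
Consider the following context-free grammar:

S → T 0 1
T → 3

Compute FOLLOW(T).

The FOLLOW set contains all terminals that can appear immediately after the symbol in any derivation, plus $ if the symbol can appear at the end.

We compute FOLLOW(T) using the standard algorithm.
FOLLOW(S) starts with {$}.
FIRST(S) = {3}
FIRST(T) = {3}
FOLLOW(S) = {$}
FOLLOW(T) = {0}
Therefore, FOLLOW(T) = {0}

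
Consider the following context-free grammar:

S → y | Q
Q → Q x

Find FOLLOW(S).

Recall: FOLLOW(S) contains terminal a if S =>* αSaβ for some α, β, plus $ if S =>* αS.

We compute FOLLOW(S) using the standard algorithm.
FOLLOW(S) starts with {$}.
FIRST(Q) = {}
FIRST(S) = {y}
FOLLOW(Q) = {$, x}
FOLLOW(S) = {$}
Therefore, FOLLOW(S) = {$}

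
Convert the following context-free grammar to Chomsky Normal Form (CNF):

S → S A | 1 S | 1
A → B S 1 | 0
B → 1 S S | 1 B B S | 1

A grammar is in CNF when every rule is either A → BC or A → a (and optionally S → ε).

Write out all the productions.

T1 → 1; S → 1; A → 0; B → 1; S → S A; S → T1 S; A → B X0; X0 → S T1; B → T1 X1; X1 → S S; B → T1 X2; X2 → B X3; X3 → B S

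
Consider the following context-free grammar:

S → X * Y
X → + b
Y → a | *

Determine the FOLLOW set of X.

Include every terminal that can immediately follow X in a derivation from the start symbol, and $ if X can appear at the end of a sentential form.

We compute FOLLOW(X) using the standard algorithm.
FOLLOW(S) starts with {$}.
FIRST(S) = {+}
FIRST(X) = {+}
FIRST(Y) = {*, a}
FOLLOW(S) = {$}
FOLLOW(X) = {*}
FOLLOW(Y) = {$}
Therefore, FOLLOW(X) = {*}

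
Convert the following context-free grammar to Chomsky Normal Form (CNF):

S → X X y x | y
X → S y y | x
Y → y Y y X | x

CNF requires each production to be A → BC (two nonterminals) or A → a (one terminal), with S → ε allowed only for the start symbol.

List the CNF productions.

TY → y; TX → x; S → y; X → x; Y → x; S → X X0; X0 → X X1; X1 → TY TX; X → S X2; X2 → TY TY; Y → TY X3; X3 → Y X4; X4 → TY X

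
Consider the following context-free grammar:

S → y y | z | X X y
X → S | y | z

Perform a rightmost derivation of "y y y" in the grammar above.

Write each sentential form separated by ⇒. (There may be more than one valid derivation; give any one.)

S ⇒ X X y ⇒ X y y ⇒ y y y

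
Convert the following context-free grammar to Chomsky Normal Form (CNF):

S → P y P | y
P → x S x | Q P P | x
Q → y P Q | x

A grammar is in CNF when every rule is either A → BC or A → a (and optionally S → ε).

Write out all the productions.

TY → y; S → y; TX → x; P → x; Q → x; S → P X0; X0 → TY P; P → TX X1; X1 → S TX; P → Q X2; X2 → P P; Q → TY X3; X3 → P Q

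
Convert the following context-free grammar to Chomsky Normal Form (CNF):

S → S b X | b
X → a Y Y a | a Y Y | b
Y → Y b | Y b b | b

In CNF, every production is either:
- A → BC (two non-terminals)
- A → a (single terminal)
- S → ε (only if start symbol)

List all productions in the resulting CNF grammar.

TB → b; S → b; TA → a; X → b; Y → b; S → S X0; X0 → TB X; X → TA X1; X1 → Y X2; X2 → Y TA; X → TA X3; X3 → Y Y; Y → Y TB; Y → Y X4; X4 → TB TB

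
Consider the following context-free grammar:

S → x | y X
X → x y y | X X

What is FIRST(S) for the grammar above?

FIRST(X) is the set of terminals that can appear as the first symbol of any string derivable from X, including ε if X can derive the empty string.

We compute FIRST(S) using the standard algorithm.
FIRST(S) = {x, y}
FIRST(X) = {x}
Therefore, FIRST(S) = {x, y}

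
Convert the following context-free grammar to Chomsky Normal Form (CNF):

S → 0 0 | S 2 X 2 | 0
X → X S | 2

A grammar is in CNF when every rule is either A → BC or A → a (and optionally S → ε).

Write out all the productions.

T0 → 0; T2 → 2; S → 0; X → 2; S → T0 T0; S → S X0; X0 → T2 X1; X1 → X T2; X → X S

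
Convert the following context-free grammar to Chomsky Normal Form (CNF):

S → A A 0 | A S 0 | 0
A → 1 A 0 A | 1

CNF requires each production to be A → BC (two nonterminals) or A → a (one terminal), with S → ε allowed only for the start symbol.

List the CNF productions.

T0 → 0; S → 0; T1 → 1; A → 1; S → A X0; X0 → A T0; S → A X1; X1 → S T0; A → T1 X2; X2 → A X3; X3 → T0 A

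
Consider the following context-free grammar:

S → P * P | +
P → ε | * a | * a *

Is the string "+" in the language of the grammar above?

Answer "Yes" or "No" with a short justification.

Yes - a valid derivation exists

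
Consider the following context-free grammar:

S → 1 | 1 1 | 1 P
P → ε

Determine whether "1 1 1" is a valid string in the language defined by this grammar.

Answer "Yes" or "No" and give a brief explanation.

No - no valid derivation exists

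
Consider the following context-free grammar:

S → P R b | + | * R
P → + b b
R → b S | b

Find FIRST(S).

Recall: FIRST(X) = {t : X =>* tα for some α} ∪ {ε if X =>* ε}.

We compute FIRST(S) using the standard algorithm.
FIRST(P) = {+}
FIRST(R) = {b}
FIRST(S) = {*, +}
Therefore, FIRST(S) = {*, +}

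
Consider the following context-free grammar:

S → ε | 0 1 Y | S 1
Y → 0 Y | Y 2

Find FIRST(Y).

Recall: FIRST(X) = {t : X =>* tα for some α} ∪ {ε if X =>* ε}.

We compute FIRST(Y) using the standard algorithm.
FIRST(S) = {0, 1, ε}
FIRST(Y) = {0}
Therefore, FIRST(Y) = {0}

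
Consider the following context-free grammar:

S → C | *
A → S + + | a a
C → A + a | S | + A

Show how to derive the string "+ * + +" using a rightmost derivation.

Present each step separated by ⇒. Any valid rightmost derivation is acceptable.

S ⇒ C ⇒ + A ⇒ + S + + ⇒ + * + +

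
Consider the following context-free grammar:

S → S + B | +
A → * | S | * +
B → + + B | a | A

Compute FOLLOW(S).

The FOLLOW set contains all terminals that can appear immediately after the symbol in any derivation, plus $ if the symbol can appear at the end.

We compute FOLLOW(S) using the standard algorithm.
FOLLOW(S) starts with {$}.
FIRST(A) = {*, +}
FIRST(B) = {*, +, a}
FIRST(S) = {+}
FOLLOW(A) = {$, +}
FOLLOW(B) = {$, +}
FOLLOW(S) = {$, +}
Therefore, FOLLOW(S) = {$, +}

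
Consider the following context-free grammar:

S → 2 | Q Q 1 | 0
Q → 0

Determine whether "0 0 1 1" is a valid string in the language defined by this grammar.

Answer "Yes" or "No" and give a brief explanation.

No - no valid derivation exists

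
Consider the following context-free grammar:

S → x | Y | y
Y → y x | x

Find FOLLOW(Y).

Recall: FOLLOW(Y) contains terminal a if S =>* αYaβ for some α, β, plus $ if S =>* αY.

We compute FOLLOW(Y) using the standard algorithm.
FOLLOW(S) starts with {$}.
FIRST(S) = {x, y}
FIRST(Y) = {x, y}
FOLLOW(S) = {$}
FOLLOW(Y) = {$}
Therefore, FOLLOW(Y) = {$}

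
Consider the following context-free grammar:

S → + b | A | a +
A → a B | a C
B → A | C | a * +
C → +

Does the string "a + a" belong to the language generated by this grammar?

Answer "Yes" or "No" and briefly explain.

No - no valid derivation exists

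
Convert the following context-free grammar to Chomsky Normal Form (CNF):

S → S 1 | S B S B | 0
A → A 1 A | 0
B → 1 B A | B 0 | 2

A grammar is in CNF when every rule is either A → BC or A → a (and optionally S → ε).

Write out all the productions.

T1 → 1; S → 0; A → 0; T0 → 0; B → 2; S → S T1; S → S X0; X0 → B X1; X1 → S B; A → A X2; X2 → T1 A; B → T1 X3; X3 → B A; B → B T0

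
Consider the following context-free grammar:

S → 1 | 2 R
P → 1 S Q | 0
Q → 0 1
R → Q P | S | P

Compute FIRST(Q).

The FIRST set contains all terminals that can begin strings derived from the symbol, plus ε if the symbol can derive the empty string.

We compute FIRST(Q) using the standard algorithm.
FIRST(P) = {0, 1}
FIRST(Q) = {0}
FIRST(R) = {0, 1, 2}
FIRST(S) = {1, 2}
Therefore, FIRST(Q) = {0}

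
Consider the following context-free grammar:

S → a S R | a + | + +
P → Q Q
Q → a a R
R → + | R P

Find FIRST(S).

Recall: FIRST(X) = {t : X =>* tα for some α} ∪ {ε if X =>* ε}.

We compute FIRST(S) using the standard algorithm.
FIRST(P) = {a}
FIRST(Q) = {a}
FIRST(R) = {+}
FIRST(S) = {+, a}
Therefore, FIRST(S) = {+, a}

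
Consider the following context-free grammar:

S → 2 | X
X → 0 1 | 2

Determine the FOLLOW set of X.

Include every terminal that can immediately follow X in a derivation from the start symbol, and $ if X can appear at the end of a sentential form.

We compute FOLLOW(X) using the standard algorithm.
FOLLOW(S) starts with {$}.
FIRST(S) = {0, 2}
FIRST(X) = {0, 2}
FOLLOW(S) = {$}
FOLLOW(X) = {$}
Therefore, FOLLOW(X) = {$}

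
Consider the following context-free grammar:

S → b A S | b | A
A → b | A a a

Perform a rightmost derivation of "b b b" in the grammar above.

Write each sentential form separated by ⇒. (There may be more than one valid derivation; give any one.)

S ⇒ b A S ⇒ b A b ⇒ b b b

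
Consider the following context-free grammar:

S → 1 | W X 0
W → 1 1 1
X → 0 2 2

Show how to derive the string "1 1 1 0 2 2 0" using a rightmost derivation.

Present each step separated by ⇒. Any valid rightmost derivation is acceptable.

S ⇒ W X 0 ⇒ W 0 2 2 0 ⇒ 1 1 1 0 2 2 0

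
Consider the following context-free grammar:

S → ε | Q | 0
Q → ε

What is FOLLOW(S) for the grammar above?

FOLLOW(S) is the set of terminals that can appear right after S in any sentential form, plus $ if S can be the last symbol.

We compute FOLLOW(S) using the standard algorithm.
FOLLOW(S) starts with {$}.
FIRST(Q) = {ε}
FIRST(S) = {0, ε}
FOLLOW(Q) = {$}
FOLLOW(S) = {$}
Therefore, FOLLOW(S) = {$}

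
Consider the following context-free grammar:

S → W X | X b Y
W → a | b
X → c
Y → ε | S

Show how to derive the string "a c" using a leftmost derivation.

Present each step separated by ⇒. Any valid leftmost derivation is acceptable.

S ⇒ W X ⇒ a X ⇒ a c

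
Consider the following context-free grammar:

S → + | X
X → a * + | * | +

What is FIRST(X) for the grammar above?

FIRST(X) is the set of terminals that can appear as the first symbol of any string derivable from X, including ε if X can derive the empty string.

We compute FIRST(X) using the standard algorithm.
FIRST(S) = {*, +, a}
FIRST(X) = {*, +, a}
Therefore, FIRST(X) = {*, +, a}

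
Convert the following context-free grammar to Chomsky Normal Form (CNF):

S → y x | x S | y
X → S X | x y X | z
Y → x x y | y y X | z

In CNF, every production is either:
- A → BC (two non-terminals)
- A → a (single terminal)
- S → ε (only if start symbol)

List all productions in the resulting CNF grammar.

TY → y; TX → x; S → y; X → z; Y → z; S → TY TX; S → TX S; X → S X; X → TX X0; X0 → TY X; Y → TX X1; X1 → TX TY; Y → TY X2; X2 → TY X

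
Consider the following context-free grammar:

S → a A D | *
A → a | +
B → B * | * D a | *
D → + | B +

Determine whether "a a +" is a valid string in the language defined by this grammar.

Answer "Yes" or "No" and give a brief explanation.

Yes - a valid derivation exists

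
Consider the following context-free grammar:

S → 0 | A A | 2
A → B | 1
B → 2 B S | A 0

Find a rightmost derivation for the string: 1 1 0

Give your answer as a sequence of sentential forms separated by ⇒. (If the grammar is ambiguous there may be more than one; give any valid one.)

S ⇒ A A ⇒ A B ⇒ A A 0 ⇒ A 1 0 ⇒ 1 1 0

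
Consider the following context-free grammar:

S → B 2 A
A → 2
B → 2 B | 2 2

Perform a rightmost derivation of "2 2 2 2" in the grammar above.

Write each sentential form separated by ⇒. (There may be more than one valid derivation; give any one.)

S ⇒ B 2 A ⇒ B 2 2 ⇒ 2 2 2 2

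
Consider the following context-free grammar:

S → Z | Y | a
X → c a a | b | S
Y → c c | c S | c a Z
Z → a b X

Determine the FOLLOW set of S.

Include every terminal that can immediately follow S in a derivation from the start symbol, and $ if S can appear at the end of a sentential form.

We compute FOLLOW(S) using the standard algorithm.
FOLLOW(S) starts with {$}.
FIRST(S) = {a, c}
FIRST(X) = {a, b, c}
FIRST(Y) = {c}
FIRST(Z) = {a}
FOLLOW(S) = {$}
FOLLOW(X) = {$}
FOLLOW(Y) = {$}
FOLLOW(Z) = {$}
Therefore, FOLLOW(S) = {$}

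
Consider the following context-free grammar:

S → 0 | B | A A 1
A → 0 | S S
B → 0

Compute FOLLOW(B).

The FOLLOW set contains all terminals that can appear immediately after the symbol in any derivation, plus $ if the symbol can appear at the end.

We compute FOLLOW(B) using the standard algorithm.
FOLLOW(S) starts with {$}.
FIRST(A) = {0}
FIRST(B) = {0}
FIRST(S) = {0}
FOLLOW(A) = {0, 1}
FOLLOW(B) = {$, 0, 1}
FOLLOW(S) = {$, 0, 1}
Therefore, FOLLOW(B) = {$, 0, 1}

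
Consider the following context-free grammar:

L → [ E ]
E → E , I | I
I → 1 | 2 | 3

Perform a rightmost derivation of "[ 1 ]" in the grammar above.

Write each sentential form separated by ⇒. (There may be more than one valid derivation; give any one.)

L ⇒ [ E ] ⇒ [ I ] ⇒ [ 1 ]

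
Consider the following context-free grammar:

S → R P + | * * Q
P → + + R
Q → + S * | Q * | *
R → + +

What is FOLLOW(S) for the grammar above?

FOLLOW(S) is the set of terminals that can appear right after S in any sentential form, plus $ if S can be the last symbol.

We compute FOLLOW(S) using the standard algorithm.
FOLLOW(S) starts with {$}.
FIRST(P) = {+}
FIRST(Q) = {*, +}
FIRST(R) = {+}
FIRST(S) = {*, +}
FOLLOW(P) = {+}
FOLLOW(Q) = {$, *}
FOLLOW(R) = {+}
FOLLOW(S) = {$, *}
Therefore, FOLLOW(S) = {$, *}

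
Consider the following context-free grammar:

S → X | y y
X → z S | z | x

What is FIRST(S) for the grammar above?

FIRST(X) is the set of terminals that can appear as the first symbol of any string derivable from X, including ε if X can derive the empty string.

We compute FIRST(S) using the standard algorithm.
FIRST(S) = {x, y, z}
FIRST(X) = {x, z}
Therefore, FIRST(S) = {x, y, z}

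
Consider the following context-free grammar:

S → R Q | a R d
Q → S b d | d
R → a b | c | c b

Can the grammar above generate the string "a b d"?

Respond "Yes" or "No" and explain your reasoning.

Yes - a valid derivation exists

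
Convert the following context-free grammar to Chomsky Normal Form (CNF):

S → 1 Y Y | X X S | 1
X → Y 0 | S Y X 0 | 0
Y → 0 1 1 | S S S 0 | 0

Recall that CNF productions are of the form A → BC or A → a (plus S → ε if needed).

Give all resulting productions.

T1 → 1; S → 1; T0 → 0; X → 0; Y → 0; S → T1 X0; X0 → Y Y; S → X X1; X1 → X S; X → Y T0; X → S X2; X2 → Y X3; X3 → X T0; Y → T0 X4; X4 → T1 T1; Y → S X5; X5 → S X6; X6 → S T0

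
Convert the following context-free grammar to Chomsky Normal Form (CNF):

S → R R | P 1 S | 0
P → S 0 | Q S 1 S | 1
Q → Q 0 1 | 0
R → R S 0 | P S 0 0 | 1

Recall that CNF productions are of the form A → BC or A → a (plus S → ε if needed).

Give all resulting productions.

T1 → 1; S → 0; T0 → 0; P → 1; Q → 0; R → 1; S → R R; S → P X0; X0 → T1 S; P → S T0; P → Q X1; X1 → S X2; X2 → T1 S; Q → Q X3; X3 → T0 T1; R → R X4; X4 → S T0; R → P X5; X5 → S X6; X6 → T0 T0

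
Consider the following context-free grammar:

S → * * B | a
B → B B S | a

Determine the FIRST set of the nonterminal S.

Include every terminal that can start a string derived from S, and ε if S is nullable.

We compute FIRST(S) using the standard algorithm.
FIRST(B) = {a}
FIRST(S) = {*, a}
Therefore, FIRST(S) = {*, a}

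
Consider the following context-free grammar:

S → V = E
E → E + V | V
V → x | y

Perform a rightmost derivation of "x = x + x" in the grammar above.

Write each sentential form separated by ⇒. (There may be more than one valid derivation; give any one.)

S ⇒ V = E ⇒ V = E + V ⇒ V = E + x ⇒ V = V + x ⇒ V = x + x ⇒ x = x + x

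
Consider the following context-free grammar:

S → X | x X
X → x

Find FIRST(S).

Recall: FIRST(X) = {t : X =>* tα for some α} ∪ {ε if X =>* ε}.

We compute FIRST(S) using the standard algorithm.
FIRST(S) = {x}
FIRST(X) = {x}
Therefore, FIRST(S) = {x}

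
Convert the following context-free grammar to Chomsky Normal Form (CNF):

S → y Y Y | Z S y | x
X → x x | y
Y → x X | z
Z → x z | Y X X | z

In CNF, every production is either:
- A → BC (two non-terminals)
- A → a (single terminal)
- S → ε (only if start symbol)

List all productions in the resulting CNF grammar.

TY → y; S → x; TX → x; X → y; Y → z; TZ → z; Z → z; S → TY X0; X0 → Y Y; S → Z X1; X1 → S TY; X → TX TX; Y → TX X; Z → TX TZ; Z → Y X2; X2 → X X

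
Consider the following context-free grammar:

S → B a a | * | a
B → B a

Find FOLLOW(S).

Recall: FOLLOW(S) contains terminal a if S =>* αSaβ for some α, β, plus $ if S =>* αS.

We compute FOLLOW(S) using the standard algorithm.
FOLLOW(S) starts with {$}.
FIRST(B) = {}
FIRST(S) = {*, a}
FOLLOW(B) = {a}
FOLLOW(S) = {$}
Therefore, FOLLOW(S) = {$}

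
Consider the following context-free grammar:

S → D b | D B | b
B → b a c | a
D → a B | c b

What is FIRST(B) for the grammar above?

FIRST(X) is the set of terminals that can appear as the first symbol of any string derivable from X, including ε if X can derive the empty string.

We compute FIRST(B) using the standard algorithm.
FIRST(B) = {a, b}
FIRST(D) = {a, c}
FIRST(S) = {a, b, c}
Therefore, FIRST(B) = {a, b}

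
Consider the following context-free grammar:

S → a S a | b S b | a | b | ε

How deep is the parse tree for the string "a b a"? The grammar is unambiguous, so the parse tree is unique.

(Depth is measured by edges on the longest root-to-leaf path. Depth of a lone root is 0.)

2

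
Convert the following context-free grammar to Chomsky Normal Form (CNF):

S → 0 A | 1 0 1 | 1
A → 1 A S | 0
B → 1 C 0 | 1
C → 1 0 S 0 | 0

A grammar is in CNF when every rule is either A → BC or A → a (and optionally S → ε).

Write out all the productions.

T0 → 0; T1 → 1; S → 1; A → 0; B → 1; C → 0; S → T0 A; S → T1 X0; X0 → T0 T1; A → T1 X1; X1 → A S; B → T1 X2; X2 → C T0; C → T1 X3; X3 → T0 X4; X4 → S T0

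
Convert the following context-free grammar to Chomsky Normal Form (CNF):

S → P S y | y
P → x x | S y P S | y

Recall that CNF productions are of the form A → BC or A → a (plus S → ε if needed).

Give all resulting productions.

TY → y; S → y; TX → x; P → y; S → P X0; X0 → S TY; P → TX TX; P → S X1; X1 → TY X2; X2 → P S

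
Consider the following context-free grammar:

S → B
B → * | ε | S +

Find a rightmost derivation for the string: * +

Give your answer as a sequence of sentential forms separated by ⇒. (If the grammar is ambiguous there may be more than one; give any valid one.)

S ⇒ B ⇒ S + ⇒ B + ⇒ * +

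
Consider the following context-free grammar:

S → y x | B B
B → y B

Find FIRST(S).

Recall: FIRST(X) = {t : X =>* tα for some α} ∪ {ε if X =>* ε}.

We compute FIRST(S) using the standard algorithm.
FIRST(B) = {y}
FIRST(S) = {y}
Therefore, FIRST(S) = {y}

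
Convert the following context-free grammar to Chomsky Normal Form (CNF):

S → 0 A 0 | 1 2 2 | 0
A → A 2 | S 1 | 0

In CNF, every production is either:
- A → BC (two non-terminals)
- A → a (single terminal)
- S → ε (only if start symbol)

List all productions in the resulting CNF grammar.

T0 → 0; T1 → 1; T2 → 2; S → 0; A → 0; S → T0 X0; X0 → A T0; S → T1 X1; X1 → T2 T2; A → A T2; A → S T1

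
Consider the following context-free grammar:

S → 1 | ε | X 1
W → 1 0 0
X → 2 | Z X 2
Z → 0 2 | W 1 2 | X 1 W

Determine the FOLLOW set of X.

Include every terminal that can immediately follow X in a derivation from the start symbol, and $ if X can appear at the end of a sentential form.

We compute FOLLOW(X) using the standard algorithm.
FOLLOW(S) starts with {$}.
FIRST(S) = {0, 1, 2, ε}
FIRST(W) = {1}
FIRST(X) = {0, 1, 2}
FIRST(Z) = {0, 1, 2}
FOLLOW(S) = {$}
FOLLOW(W) = {0, 1, 2}
FOLLOW(X) = {1, 2}
FOLLOW(Z) = {0, 1, 2}
Therefore, FOLLOW(X) = {1, 2}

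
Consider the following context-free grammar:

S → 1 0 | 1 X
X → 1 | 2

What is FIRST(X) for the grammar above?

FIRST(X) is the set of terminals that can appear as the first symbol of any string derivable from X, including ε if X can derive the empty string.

We compute FIRST(X) using the standard algorithm.
FIRST(S) = {1}
FIRST(X) = {1, 2}
Therefore, FIRST(X) = {1, 2}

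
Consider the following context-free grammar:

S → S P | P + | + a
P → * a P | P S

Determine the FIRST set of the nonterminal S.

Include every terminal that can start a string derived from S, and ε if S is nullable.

We compute FIRST(S) using the standard algorithm.
FIRST(P) = {*}
FIRST(S) = {*, +}
Therefore, FIRST(S) = {*, +}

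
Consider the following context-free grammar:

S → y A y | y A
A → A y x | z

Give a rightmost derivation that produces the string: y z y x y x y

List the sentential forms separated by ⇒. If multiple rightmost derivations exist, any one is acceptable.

S ⇒ y A y ⇒ y A y x y ⇒ y A y x y x y ⇒ y z y x y x y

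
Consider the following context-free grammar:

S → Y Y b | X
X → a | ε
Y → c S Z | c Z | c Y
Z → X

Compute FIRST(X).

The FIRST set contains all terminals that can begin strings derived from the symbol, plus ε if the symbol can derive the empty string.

We compute FIRST(X) using the standard algorithm.
FIRST(S) = {a, c, ε}
FIRST(X) = {a, ε}
FIRST(Y) = {c}
FIRST(Z) = {a, ε}
Therefore, FIRST(X) = {a, ε}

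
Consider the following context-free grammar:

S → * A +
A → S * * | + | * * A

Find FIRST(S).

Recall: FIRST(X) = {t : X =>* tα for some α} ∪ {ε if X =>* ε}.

We compute FIRST(S) using the standard algorithm.
FIRST(A) = {*, +}
FIRST(S) = {*}
Therefore, FIRST(S) = {*}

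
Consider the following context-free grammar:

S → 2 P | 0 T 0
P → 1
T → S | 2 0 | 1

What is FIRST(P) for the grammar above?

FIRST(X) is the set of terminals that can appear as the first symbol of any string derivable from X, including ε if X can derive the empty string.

We compute FIRST(P) using the standard algorithm.
FIRST(P) = {1}
FIRST(S) = {0, 2}
FIRST(T) = {0, 1, 2}
Therefore, FIRST(P) = {1}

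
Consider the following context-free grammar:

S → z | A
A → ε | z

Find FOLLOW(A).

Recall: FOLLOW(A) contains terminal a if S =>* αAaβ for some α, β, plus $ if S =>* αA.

We compute FOLLOW(A) using the standard algorithm.
FOLLOW(S) starts with {$}.
FIRST(A) = {z, ε}
FIRST(S) = {z, ε}
FOLLOW(A) = {$}
FOLLOW(S) = {$}
Therefore, FOLLOW(A) = {$}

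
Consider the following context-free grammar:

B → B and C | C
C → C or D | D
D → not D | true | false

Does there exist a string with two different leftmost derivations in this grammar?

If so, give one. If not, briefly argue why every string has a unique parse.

No - every string in the language has a unique leftmost derivation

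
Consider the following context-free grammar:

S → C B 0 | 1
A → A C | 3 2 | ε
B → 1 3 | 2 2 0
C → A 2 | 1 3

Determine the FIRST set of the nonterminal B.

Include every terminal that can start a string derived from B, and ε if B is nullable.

We compute FIRST(B) using the standard algorithm.
FIRST(A) = {1, 2, 3, ε}
FIRST(B) = {1, 2}
FIRST(C) = {1, 2, 3}
FIRST(S) = {1, 2, 3}
Therefore, FIRST(B) = {1, 2}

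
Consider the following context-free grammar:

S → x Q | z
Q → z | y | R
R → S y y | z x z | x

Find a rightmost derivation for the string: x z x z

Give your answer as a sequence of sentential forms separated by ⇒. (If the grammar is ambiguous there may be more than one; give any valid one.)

S ⇒ x Q ⇒ x R ⇒ x z x z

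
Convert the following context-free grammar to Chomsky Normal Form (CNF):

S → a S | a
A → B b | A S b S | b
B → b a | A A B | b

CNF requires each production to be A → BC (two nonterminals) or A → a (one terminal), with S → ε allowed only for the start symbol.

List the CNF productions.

TA → a; S → a; TB → b; A → b; B → b; S → TA S; A → B TB; A → A X0; X0 → S X1; X1 → TB S; B → TB TA; B → A X2; X2 → A B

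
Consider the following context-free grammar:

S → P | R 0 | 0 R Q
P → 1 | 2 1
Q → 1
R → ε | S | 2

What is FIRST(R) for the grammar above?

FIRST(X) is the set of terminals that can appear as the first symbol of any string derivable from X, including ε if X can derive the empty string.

We compute FIRST(R) using the standard algorithm.
FIRST(P) = {1, 2}
FIRST(Q) = {1}
FIRST(R) = {0, 1, 2, ε}
FIRST(S) = {0, 1, 2}
Therefore, FIRST(R) = {0, 1, 2, ε}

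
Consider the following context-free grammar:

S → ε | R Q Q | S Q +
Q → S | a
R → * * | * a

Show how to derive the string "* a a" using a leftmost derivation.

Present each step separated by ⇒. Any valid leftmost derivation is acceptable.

S ⇒ R Q Q ⇒ * a Q Q ⇒ * a S Q ⇒ * a Q ⇒ * a a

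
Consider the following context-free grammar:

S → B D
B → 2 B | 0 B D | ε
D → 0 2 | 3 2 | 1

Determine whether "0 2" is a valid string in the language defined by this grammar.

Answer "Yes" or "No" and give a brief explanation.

Yes - a valid derivation exists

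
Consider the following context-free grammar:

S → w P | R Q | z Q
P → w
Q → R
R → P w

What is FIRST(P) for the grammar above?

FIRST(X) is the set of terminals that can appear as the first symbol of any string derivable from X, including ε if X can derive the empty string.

We compute FIRST(P) using the standard algorithm.
FIRST(P) = {w}
FIRST(Q) = {w}
FIRST(R) = {w}
FIRST(S) = {w, z}
Therefore, FIRST(P) = {w}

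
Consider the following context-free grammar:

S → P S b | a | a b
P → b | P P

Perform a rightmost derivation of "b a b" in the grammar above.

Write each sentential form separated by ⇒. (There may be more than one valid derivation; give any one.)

S ⇒ P S b ⇒ P a b ⇒ b a b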